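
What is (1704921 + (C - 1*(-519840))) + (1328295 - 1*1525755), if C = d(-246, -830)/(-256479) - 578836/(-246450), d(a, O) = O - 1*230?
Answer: 7119129085693333/3511624975 ≈ 2.0273e+6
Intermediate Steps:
d(a, O) = -230 + O (d(a, O) = O - 230 = -230 + O)
C = 8262250858/3511624975 (C = (-230 - 830)/(-256479) - 578836/(-246450) = -1060*(-1/256479) - 578836*(-1/246450) = 1060/256479 + 289418/123225 = 8262250858/3511624975 ≈ 2.3528)
(1704921 + (C - 1*(-519840))) + (1328295 - 1*1525755) = (1704921 + (8262250858/3511624975 - 1*(-519840))) + (1328295 - 1*1525755) = (1704921 + (8262250858/3511624975 + 519840)) + (1328295 - 1525755) = (1704921 + 1825491389254858/3511624975) - 197460 = 7812534553256833/3511624975 - 197460 = 7119129085693333/3511624975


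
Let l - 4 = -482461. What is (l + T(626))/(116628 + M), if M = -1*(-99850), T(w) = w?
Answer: -28343/12734 ≈ -2.2258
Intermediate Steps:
l = -482457 (l = 4 - 482461 = -482457)
M = 99850
(l + T(626))/(116628 + M) = (-482457 + 626)/(116628 + 99850) = -481831/216478 = -481831*1/216478 = -28343/12734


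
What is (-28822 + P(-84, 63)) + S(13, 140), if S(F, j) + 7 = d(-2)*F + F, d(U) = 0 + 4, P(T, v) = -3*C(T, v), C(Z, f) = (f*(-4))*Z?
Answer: -92268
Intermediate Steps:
C(Z, f) = -4*Z*f (C(Z, f) = (-4*f)*Z = -4*Z*f)
P(T, v) = 12*T*v (P(T, v) = -(-12)*T*v = 12*T*v)
d(U) = 4
S(F, j) = -7 + 5*F (S(F, j) = -7 + (4*F + F) = -7 + 5*F)
(-28822 + P(-84, 63)) + S(13, 140) = (-28822 + 12*(-84)*63) + (-7 + 5*13) = (-28822 - 63504) + (-7 + 65) = -92326 + 58 = -92268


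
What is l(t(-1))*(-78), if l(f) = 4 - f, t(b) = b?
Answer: -390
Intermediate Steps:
l(t(-1))*(-78) = (4 - 1*(-1))*(-78) = (4 + 1)*(-78) = 5*(-78) = -390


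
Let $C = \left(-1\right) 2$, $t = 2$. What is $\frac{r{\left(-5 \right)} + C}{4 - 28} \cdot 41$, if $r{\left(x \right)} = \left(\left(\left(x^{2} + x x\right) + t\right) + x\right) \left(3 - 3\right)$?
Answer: $\frac{41}{12} \approx 3.4167$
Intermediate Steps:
$C = -2$
$r{\left(x \right)} = 0$ ($r{\left(x \right)} = \left(\left(\left(x^{2} + x x\right) + 2\right) + x\right) \left(3 - 3\right) = \left(\left(\left(x^{2} + x^{2}\right) + 2\right) + x\right) 0 = \left(\left(2 x^{2} + 2\right) + x\right) 0 = \left(\left(2 + 2 x^{2}\right) + x\right) 0 = \left(2 + x + 2 x^{2}\right) 0 = 0$)
$\frac{r{\left(-5 \right)} + C}{4 - 28} \cdot 41 = \frac{0 - 2}{4 - 28} \cdot 41 = - \frac{2}{-24} \cdot 41 = \left(-2\right) \left(- \frac{1}{24}\right) 41 = \frac{1}{12} \cdot 41 = \frac{41}{12}$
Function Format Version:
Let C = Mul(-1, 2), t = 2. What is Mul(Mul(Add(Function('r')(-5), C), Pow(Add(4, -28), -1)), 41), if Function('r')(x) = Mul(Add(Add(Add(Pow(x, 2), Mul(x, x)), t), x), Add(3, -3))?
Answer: Rational(41, 12) ≈ 3.4167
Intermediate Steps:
C = -2
Function('r')(x) = 0 (Function('r')(x) = Mul(Add(Add(Add(Pow(x, 2), Mul(x, x)), 2), x), Add(3, -3)) = Mul(Add(Add(Add(Pow(x, 2), Pow(x, 2)), 2), x), 0) = Mul(Add(Add(Mul(2, Pow(x, 2)), 2), x), 0) = Mul(Add(Add(2, Mul(2, Pow(x, 2))), x), 0) = Mul(Add(2, x, Mul(2, Pow(x, 2))), 0) = 0)
Mul(Mul(Add(Function('r')(-5), C), Pow(Add(4, -28), -1)), 41) = Mul(Mul(Add(0, -2), Pow(Add(4, -28), -1)), 41) = Mul(Mul(-2, Pow(-24, -1)), 41) = Mul(Mul(-2, Rational(-1, 24)), 41) = Mul(Rational(1, 12), 41) = Rational(41, 12)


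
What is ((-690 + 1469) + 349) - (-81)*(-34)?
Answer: -1626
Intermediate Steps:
((-690 + 1469) + 349) - (-81)*(-34) = (779 + 349) - 1*2754 = 1128 - 2754 = -1626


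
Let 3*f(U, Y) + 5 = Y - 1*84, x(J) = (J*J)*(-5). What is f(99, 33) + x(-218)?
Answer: -712916/3 ≈ -2.3764e+5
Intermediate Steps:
x(J) = -5*J² (x(J) = J²*(-5) = -5*J²)
f(U, Y) = -89/3 + Y/3 (f(U, Y) = -5/3 + (Y - 1*84)/3 = -5/3 + (Y - 84)/3 = -5/3 + (-84 + Y)/3 = -5/3 + (-28 + Y/3) = -89/3 + Y/3)
f(99, 33) + x(-218) = (-89/3 + (⅓)*33) - 5*(-218)² = (-89/3 + 11) - 5*47524 = -56/3 - 237620 = -712916/3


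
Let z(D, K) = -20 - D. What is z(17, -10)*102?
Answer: -3774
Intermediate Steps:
z(17, -10)*102 = (-20 - 1*17)*102 = (-20 - 17)*102 = -37*102 = -3774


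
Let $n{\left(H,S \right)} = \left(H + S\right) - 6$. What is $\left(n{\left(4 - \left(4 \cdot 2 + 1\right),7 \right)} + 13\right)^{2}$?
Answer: $81$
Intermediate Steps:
$n{\left(H,S \right)} = -6 + H + S$
$\left(n{\left(4 - \left(4 \cdot 2 + 1\right),7 \right)} + 13\right)^{2} = \left(\left(-6 + \left(4 - \left(4 \cdot 2 + 1\right)\right) + 7\right) + 13\right)^{2} = \left(\left(-6 + \left(4 - \left(8 + 1\right)\right) + 7\right) + 13\right)^{2} = \left(\left(-6 + \left(4 - 9\right) + 7\right) + 13\right)^{2} = \left(\left(-6 - 5 + 7\right) + 13\right)^{2} = \left(-4 + 13\right)^{2} = 9^{2} = 81$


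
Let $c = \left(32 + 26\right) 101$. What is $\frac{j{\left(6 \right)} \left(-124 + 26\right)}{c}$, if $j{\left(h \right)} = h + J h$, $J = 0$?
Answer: $- \frac{294}{2929} \approx -0.10038$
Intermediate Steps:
$j{\left(h \right)} = h$ ($j{\left(h \right)} = h + 0 h = h + 0 = h$)
$c = 5858$ ($c = 58 \cdot 101 = 5858$)
$\frac{j{\left(6 \right)} \left(-124 + 26\right)}{c} = \frac{6 \left(-124 + 26\right)}{5858} = 6 \left(-98\right) \frac{1}{5858} = \left(-588\right) \frac{1}{5858} = - \frac{294}{2929}$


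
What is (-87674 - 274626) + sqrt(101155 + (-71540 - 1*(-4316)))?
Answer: -362300 + sqrt(33931) ≈ -3.6212e+5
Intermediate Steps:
(-87674 - 274626) + sqrt(101155 + (-71540 - 1*(-4316))) = -362300 + sqrt(101155 + (-71540 + 4316)) = -362300 + sqrt(101155 - 67224) = -362300 + sqrt(33931)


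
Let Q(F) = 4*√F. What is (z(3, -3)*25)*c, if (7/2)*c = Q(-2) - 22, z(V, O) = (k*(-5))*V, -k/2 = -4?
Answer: 132000/7 - 24000*I*√2/7 ≈ 18857.0 - 4848.7*I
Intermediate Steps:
k = 8 (k = -2*(-4) = 8)
z(V, O) = -40*V (z(V, O) = (8*(-5))*V = -40*V)
c = -44/7 + 8*I*√2/7 (c = 2*(4*√(-2) - 22)/7 = 2*(4*(I*√2) - 22)/7 = 2*(4*I*√2 - 22)/7 = 2*(-22 + 4*I*√2)/7 = -44/7 + 8*I*√2/7 ≈ -6.2857 + 1.6162*I)
(z(3, -3)*25)*c = (-40*3*25)*(-44/7 + 8*I*√2/7) = (-120*25)*(-44/7 + 8*I*√2/7) = -3000*(-44/7 + 8*I*√2/7) = 132000/7 - 24000*I*√2/7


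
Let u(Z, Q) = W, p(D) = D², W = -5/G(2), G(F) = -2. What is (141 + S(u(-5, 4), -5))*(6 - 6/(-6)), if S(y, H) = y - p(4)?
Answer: 1785/2 ≈ 892.50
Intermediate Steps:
W = 5/2 (W = -5/(-2) = -5*(-½) = 5/2 ≈ 2.5000)
u(Z, Q) = 5/2
S(y, H) = -16 + y (S(y, H) = y - 1*4² = y - 1*16 = y - 16 = -16 + y)
(141 + S(u(-5, 4), -5))*(6 - 6/(-6)) = (141 + (-16 + 5/2))*(6 - 6/(-6)) = (141 - 27/2)*(6 - 6*(-⅙)) = 255*(6 + 1)/2 = (255/2)*7 = 1785/2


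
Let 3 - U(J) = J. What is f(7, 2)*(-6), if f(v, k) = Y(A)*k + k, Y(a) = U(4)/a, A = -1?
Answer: -24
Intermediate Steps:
U(J) = 3 - J
Y(a) = -1/a (Y(a) = (3 - 1*4)/a = (3 - 4)/a = -1/a)
f(v, k) = 2*k (f(v, k) = (-1/(-1))*k + k = (-1*(-1))*k + k = 1*k + k = k + k = 2*k)
f(7, 2)*(-6) = (2*2)*(-6) = 4*(-6) = -24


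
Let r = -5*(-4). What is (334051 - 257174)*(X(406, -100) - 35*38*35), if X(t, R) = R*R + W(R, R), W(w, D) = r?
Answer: -2808316810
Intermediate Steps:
r = 20
W(w, D) = 20
X(t, R) = 20 + R² (X(t, R) = R*R + 20 = R² + 20 = 20 + R²)
(334051 - 257174)*(X(406, -100) - 35*38*35) = (334051 - 257174)*((20 + (-100)²) - 35*38*35) = 76877*((20 + 10000) - 1330*35) = 76877*(10020 - 46550) = 76877*(-36530) = -2808316810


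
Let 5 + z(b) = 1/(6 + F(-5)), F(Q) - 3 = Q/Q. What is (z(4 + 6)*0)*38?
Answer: 0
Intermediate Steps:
F(Q) = 4 (F(Q) = 3 + Q/Q = 3 + 1 = 4)
z(b) = -49/10 (z(b) = -5 + 1/(6 + 4) = -5 + 1/10 = -5 + ⅒ = -49/10)
(z(4 + 6)*0)*38 = -49/10*0*38 = 0*38 = 0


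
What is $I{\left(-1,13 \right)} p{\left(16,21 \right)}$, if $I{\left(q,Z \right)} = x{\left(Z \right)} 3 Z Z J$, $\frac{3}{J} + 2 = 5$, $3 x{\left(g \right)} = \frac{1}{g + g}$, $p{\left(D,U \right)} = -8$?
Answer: $-52$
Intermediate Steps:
$x{\left(g \right)} = \frac{1}{6 g}$ ($x{\left(g \right)} = \frac{1}{3 \left(g + g\right)} = \frac{1}{3 \cdot 2 g} = \frac{\frac{1}{2} \frac{1}{g}}{3} = \frac{1}{6 g}$)
$J = 1$ ($J = \frac{3}{-2 + 5} = \frac{3}{3} = 3 \cdot \frac{1}{3} = 1$)
$I{\left(q,Z \right)} = \frac{Z}{2}$ ($I{\left(q,Z \right)} = \frac{1}{6 Z} 3 Z Z 1 = \frac{1}{6 Z} 3 Z^{2} \cdot 1 = \frac{Z}{2} \cdot 1 = \frac{Z}{2}$)
$I{\left(-1,13 \right)} p{\left(16,21 \right)} = \frac{1}{2} \cdot 13 \left(-8\right) = \frac{13}{2} \left(-8\right) = -52$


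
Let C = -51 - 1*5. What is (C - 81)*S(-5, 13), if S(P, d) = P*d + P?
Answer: 9590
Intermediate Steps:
S(P, d) = P + P*d
C = -56 (C = -51 - 5 = -56)
(C - 81)*S(-5, 13) = (-56 - 81)*(-5*(1 + 13)) = -(-685)*14 = -137*(-70) = 9590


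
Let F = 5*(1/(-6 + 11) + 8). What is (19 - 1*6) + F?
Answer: 54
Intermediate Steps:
F = 41 (F = 5*(1/5 + 8) = 5*(⅕ + 8) = 5*(41/5) = 41)
(19 - 1*6) + F = (19 - 1*6) + 41 = (19 - 6) + 41 = 13 + 41 = 54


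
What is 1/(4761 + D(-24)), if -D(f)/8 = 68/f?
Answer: 3/14351 ≈ 0.00020904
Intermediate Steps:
D(f) = -544/f
1/(4761 + D(-24)) = 1/(4761 - 544/(-24)) = 1/(4761 - 544*(-1/24)) = 1/(4761 + 68/3) = 1/(14351/3) = 3/14351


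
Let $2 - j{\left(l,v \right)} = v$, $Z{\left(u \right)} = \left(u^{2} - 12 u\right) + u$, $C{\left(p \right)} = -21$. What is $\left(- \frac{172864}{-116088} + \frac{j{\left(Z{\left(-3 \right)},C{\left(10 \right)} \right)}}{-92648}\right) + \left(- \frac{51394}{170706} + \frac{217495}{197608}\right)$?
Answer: $\frac{270263547010072963}{118101516710123541} \approx 2.2884$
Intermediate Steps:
$Z{\left(u \right)} = u^{2} - 11 u$
$j{\left(l,v \right)} = 2 - v$
$\left(- \frac{172864}{-116088} + \frac{j{\left(Z{\left(-3 \right)},C{\left(10 \right)} \right)}}{-92648}\right) + \left(- \frac{51394}{170706} + \frac{217495}{197608}\right) = \left(- \frac{172864}{-116088} + \frac{2 - -21}{-92648}\right) + \left(- \frac{51394}{170706} + \frac{217495}{197608}\right) = \left(\left(-172864\right) \left(- \frac{1}{116088}\right) + \left(2 + 21\right) \left(- \frac{1}{92648}\right)\right) + \left(\left(-51394\right) \frac{1}{170706} + 217495 \cdot \frac{1}{197608}\right) = \left(\frac{21608}{14511} + 23 \left(- \frac{1}{92648}\right)\right) + \left(- \frac{25697}{85353} + \frac{217495}{197608}\right) = \left(\frac{21608}{14511} - \frac{23}{92648}\right) + \frac{13485917959}{16866435624} = \frac{2001604231}{1344415128} + \frac{13485917959}{16866435624} = \frac{270263547010072963}{118101516710123541}$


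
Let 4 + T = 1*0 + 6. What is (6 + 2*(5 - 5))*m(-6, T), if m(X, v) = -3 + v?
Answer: -6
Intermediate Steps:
T = 2 (T = -4 + (1*0 + 6) = -4 + (0 + 6) = -4 + 6 = 2)
(6 + 2*(5 - 5))*m(-6, T) = (6 + 2*(5 - 5))*(-3 + 2) = (6 + 2*0)*(-1) = (6 + 0)*(-1) = 6*(-1) = -6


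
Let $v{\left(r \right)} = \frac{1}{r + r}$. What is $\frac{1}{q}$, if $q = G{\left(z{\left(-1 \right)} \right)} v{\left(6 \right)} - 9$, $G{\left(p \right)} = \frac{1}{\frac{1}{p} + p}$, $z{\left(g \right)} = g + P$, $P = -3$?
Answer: $- \frac{51}{460} \approx -0.11087$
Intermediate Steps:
$z{\left(g \right)} = -3 + g$ ($z{\left(g \right)} = g - 3 = -3 + g$)
$G{\left(p \right)} = \frac{1}{p + \frac{1}{p}}$
$v{\left(r \right)} = \frac{1}{2 r}$
$q = - \frac{460}{51}$ ($q = \frac{-3 - 1}{1 + \left(-3 - 1\right)^{2}} \frac{1}{2 \cdot 6} - 9 = - \frac{4}{1 + \left(-4\right)^{2}} \cdot \frac{1}{2} \cdot \frac{1}{6} - 9 = - \frac{4}{1 + 16} \cdot \frac{1}{12} - 9 = - \frac{4}{17} \cdot \frac{1}{12} - 9 = \left(-4\right) \frac{1}{17} \cdot \frac{1}{12} - 9 = \left(- \frac{4}{17}\right) \frac{1}{12} - 9 = - \frac{1}{51} - 9 = - \frac{460}{51} \approx -9.0196$)
$\frac{1}{q} = \frac{1}{- \frac{460}{51}} = - \frac{51}{460}$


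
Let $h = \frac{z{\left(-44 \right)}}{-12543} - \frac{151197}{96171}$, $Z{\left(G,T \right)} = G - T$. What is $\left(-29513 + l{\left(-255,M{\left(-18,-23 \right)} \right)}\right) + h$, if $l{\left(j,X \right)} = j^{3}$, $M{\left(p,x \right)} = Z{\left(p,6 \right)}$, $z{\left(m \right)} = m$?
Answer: $- \frac{6679088383618637}{402090951} \approx -1.6611 \cdot 10^{7}$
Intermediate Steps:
$M{\left(p,x \right)} = -6 + p$ ($M{\left(p,x \right)} = p - 6 = -6 + p$)
$h = - \frac{630744149}{402090951}$ ($h = - \frac{44}{-12543} - \frac{151197}{96171} = \left(-44\right) \left(- \frac{1}{12543}\right) - \frac{50399}{32057} = \frac{44}{12543} - \frac{50399}{32057} = - \frac{630744149}{402090951} \approx -1.5687$)
$\left(-29513 + l{\left(-255,M{\left(-18,-23 \right)} \right)}\right) + h = \left(-29513 + \left(-255\right)^{3}\right) - \frac{630744149}{402090951} = \left(-29513 - 16581375\right) - \frac{630744149}{402090951} = -16610888 - \frac{630744149}{402090951} = - \frac{6679088383618637}{402090951}$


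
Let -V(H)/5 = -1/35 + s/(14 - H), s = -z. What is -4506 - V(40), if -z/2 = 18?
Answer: -410689/91 ≈ -4513.1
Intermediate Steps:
z = -36 (z = -2*18 = -36)
s = 36 (s = -1*(-36) = 36)
V(H) = ⅐ - 180/(14 - H) (V(H) = -5*(-1/35 + 36/(14 - H)) = ⅐ - 180/(14 - H))
-4506 - V(40) = -4506 - (1246 + 40)/(7*(-14 + 40)) = -4506 - 1286/(7*26) = -4506 - 1*643/91 = -4506 - 643/91 = -410689/91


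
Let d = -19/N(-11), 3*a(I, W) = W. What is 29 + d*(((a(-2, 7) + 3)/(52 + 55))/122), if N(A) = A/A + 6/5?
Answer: 6245579/215391 ≈ 28.996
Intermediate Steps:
N(A) = 11/5 (N(A) = 1 + 6*(⅕) = 1 + 6/5 = 11/5)
a(I, W) = W/3
d = -95/11 (d = -19/11/5 = -19*5/11 = -95/11 ≈ -8.6364)
29 + d*(((a(-2, 7) + 3)/(52 + 55))/122) = 29 - 95*((⅓)*7 + 3)/(52 + 55)/(11*122) = 29 - 95*(7/3 + 3)/107/(11*122) = 29 - 95*(16/3)*(1/107)/(11*122) = 29 - 1520/(3531*122) = 29 - 95/11*8/19581 = 29 - 760/215391 = 6245579/215391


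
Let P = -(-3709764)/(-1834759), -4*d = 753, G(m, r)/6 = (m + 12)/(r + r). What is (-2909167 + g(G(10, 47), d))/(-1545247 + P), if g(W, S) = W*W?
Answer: 11790795329468173/6262867446473533 ≈ 1.8827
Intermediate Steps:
G(m, r) = 3*(12 + m)/r (G(m, r) = 6*((m + 12)/(r + r)) = 6*((12 + m)/((2*r))) = 6*((12 + m)*(1/(2*r))) = 6*((12 + m)/(2*r)) = 3*(12 + m)/r)
d = -753/4 (d = -¼*753 = -753/4 ≈ -188.25)
g(W, S) = W²
P = -3709764/1834759 (P = -(-3709764)*(-1)/1834759 = -1*3709764/1834759 = -3709764/1834759 ≈ -2.0219)
(-2909167 + g(G(10, 47), d))/(-1545247 + P) = (-2909167 + (3*(12 + 10)/47)²)/(-1545247 - 3709764/1834759) = (-2909167 + (3*(1/47)*22)²)/(-2835159550237/1834759) = (-2909167 + (66/47)²)*(-1834759/2835159550237) = (-2909167 + 4356/2209)*(-1834759/2835159550237) = -6426345547/2209*(-1834759/2835159550237) = 11790795329468173/6262867446473533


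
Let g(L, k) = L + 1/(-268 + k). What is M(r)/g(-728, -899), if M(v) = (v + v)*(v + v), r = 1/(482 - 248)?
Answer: -389/3876619851 ≈ -1.0035e-7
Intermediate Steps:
r = 1/234 ≈ 0.0042735
M(v) = 4*v² (M(v) = (2*v)*(2*v) = 4*v²)
M(r)/g(-728, -899) = (4*(1/234)²)/(((1 - 268*(-728) - 728*(-899))/(-268 - 899))) = (4*(1/54756))/(((1 + 195104 + 654472)/(-1167))) = 1/(13689*((-1/1167*849577))) = 1/(13689*(-849577/1167)) = (1/13689)*(-1167/849577) = -389/3876619851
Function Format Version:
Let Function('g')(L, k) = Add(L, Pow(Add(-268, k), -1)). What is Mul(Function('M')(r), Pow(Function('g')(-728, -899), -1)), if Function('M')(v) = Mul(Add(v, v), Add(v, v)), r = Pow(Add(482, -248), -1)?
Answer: Rational(-389, 3876619851) ≈ -1.0035e-7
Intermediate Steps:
r = Rational(1, 234) (r = Pow(234, -1) = Rational(1, 234) ≈ 0.0042735)
Function('M')(v) = Mul(4, Pow(v, 2)) (Function('M')(v) = Mul(Mul(2, v), Mul(2, v)) = Mul(4, Pow(v, 2)))
Mul(Function('M')(r), Pow(Function('g')(-728, -899), -1)) = Mul(Mul(4, Pow(Rational(1, 234), 2)), Pow(Mul(Pow(Add(-268, -899), -1), Add(1, Mul(-268, -728), Mul(-728, -899))), -1)) = Mul(Mul(4, Rational(1, 54756)), Pow(Mul(Pow(-1167, -1), Add(1, 195104, 654472)), -1)) = Mul(Rational(1, 13689), Pow(Mul(Rational(-1, 1167), 849577), -1)) = Mul(Rational(1, 13689), Pow(Rational(-849577, 1167), -1)) = Mul(Rational(1, 13689), Rational(-1167, 849577)) = Rational(-389, 3876619851)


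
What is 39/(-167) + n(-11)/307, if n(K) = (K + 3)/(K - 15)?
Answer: -154981/666497 ≈ -0.23253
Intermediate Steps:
n(K) = (3 + K)/(-15 + K)
39/(-167) + n(-11)/307 = 39/(-167) + ((3 - 11)/(-15 - 11))/307 = 39*(-1/167) + (-8/(-26))*(1/307) = -39/167 - 1/26*(-8)*(1/307) = -39/167 + (4/13)*(1/307) = -39/167 + 4/3991 = -154981/666497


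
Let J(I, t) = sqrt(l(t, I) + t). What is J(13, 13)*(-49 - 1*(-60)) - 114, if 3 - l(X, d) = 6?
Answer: -114 + 11*sqrt(10) ≈ -79.215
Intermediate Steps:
l(X, d) = -3 (l(X, d) = 3 - 1*6 = 3 - 6 = -3)
J(I, t) = sqrt(-3 + t)
J(13, 13)*(-49 - 1*(-60)) - 114 = sqrt(-3 + 13)*(-49 - 1*(-60)) - 114 = sqrt(10)*(-49 + 60) - 114 = sqrt(10)*11 - 114 = 11*sqrt(10) - 114 = -114 + 11*sqrt(10)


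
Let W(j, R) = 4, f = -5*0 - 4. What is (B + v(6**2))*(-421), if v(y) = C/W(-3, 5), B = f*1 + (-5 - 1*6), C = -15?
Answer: 31575/4 ≈ 7893.8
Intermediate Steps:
f = -4 (f = 0 - 4 = -4)
B = -15 (B = -4*1 + (-5 - 1*6) = -4 + (-5 - 6) = -4 - 11 = -15)
v(y) = -15/4
(B + v(6**2))*(-421) = (-15 - 15/4)*(-421) = -75/4*(-421) = 31575/4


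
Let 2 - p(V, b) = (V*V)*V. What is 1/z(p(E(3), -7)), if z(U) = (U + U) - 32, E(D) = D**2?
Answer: -1/1486 ≈ -0.00067295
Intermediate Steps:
p(V, b) = 2 - V**3 (p(V, b) = 2 - V*V*V = 2 - V**2*V = 2 - V**3)
z(U) = -32 + 2*U (z(U) = 2*U - 32 = -32 + 2*U)
1/z(p(E(3), -7)) = 1/(-32 + 2*(2 - (3**2)**3)) = 1/(-32 + 2*(2 - 1*9**3)) = 1/(-32 + 2*(2 - 1*729)) = 1/(-32 + 2*(2 - 729)) = 1/(-32 + 2*(-727)) = 1/(-32 - 1454) = 1/(-1486) = -1/1486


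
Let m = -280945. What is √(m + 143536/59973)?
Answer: I*√1010483334724377/59973 ≈ 530.04*I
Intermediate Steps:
√(m + 143536/59973) = √(-280945 + 143536/59973) = √(-16848970949/59973) = I*√1010483334724377/59973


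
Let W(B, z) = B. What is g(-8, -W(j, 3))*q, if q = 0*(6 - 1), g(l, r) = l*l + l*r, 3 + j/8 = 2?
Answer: 0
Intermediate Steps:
j = -8 (j = -24 + 8*2 = -24 + 16 = -8)
g(l, r) = l**2 + l*r
q = 0 (q = 0*5 = 0)
g(-8, -W(j, 3))*q = -8*(-8 - 1*(-8))*0 = -8*(-8 + 8)*0 = -8*0*0 = 0*0 = 0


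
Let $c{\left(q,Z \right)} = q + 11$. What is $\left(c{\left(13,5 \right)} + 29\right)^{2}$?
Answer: $2809$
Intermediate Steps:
$c{\left(q,Z \right)} = 11 + q$
$\left(c{\left(13,5 \right)} + 29\right)^{2} = \left(\left(11 + 13\right) + 29\right)^{2} = \left(24 + 29\right)^{2} = 53^{2} = 2809$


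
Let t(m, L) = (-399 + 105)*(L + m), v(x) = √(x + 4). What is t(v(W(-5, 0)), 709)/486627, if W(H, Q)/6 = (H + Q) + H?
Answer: -69482/162209 - 196*I*√14/162209 ≈ -0.42835 - 0.0045211*I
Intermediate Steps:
W(H, Q) = 6*Q + 12*H (W(H, Q) = 6*((H + Q) + H) = 6*(Q + 2*H) = 6*Q + 12*H)
v(x) = √(4 + x)
t(m, L) = -294*L - 294*m (t(m, L) = -294*(L + m) = -294*L - 294*m)
t(v(W(-5, 0)), 709)/486627 = (-294*709 - 294*√(4 + (6*0 + 12*(-5))))/486627 = (-208446 - 294*√(4 + (0 - 60)))*(1/486627) = (-208446 - 294*√(4 - 60))*(1/486627) = (-208446 - 588*I*√14)*(1/486627) = -69482/162209 - 196*I*√14/162209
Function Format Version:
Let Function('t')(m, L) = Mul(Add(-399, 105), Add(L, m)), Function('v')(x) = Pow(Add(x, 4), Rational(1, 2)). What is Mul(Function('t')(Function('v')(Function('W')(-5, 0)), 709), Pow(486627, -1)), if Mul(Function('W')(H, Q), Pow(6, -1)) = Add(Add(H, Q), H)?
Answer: Add(Rational(-69482, 162209), Mul(Rational(-196, 162209), I, Pow(14, Rational(1, 2)))) ≈ Add(-0.42835, Mul(-0.0045211, I))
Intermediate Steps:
Function('W')(H, Q) = Add(Mul(6, Q), Mul(12, H)) (Function('W')(H, Q) = Mul(6, Add(Add(H, Q), H)) = Mul(6, Add(Q, Mul(2, H))) = Add(Mul(6, Q), Mul(12, H)))
Function('v')(x) = Pow(Add(4, x), Rational(1, 2))
Function('t')(m, L) = Add(Mul(-294, L), Mul(-294, m)) (Function('t')(m, L) = Mul(-294, Add(L, m)) = Add(Mul(-294, L), Mul(-294, m)))
Mul(Function('t')(Function('v')(Function('W')(-5, 0)), 709), Pow(486627, -1)) = Mul(Add(Mul(-294, 709), Mul(-294, Pow(Add(4, Add(Mul(6, 0), Mul(12, -5))), Rational(1, 2)))), Pow(486627, -1)) = Mul(Add(-208446, Mul(-294, Pow(Add(4, Add(0, -60)), Rational(1, 2)))), Rational(1, 486627)) = Mul(Add(-208446, Mul(-294, Pow(Add(4, -60), Rational(1, 2)))), Rational(1, 486627)) = Mul(Add(-208446, Mul(-294, Pow(-56, Rational(1, 2)))), Rational(1, 486627)) = Mul(Add(-208446, Mul(-294, Mul(2, I, Pow(14, Rational(1, 2))))), Rational(1, 486627)) = Mul(Add(-208446, Mul(-588, I, Pow(14, Rational(1, 2)))), Rational(1, 486627)) = Add(Rational(-69482, 162209), Mul(Rational(-196, 162209), I, Pow(14, Rational(1, 2))))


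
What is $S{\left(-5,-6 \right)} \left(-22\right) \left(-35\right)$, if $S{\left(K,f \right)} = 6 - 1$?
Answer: $3850$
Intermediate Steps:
$S{\left(K,f \right)} = 5$
$S{\left(-5,-6 \right)} \left(-22\right) \left(-35\right) = 5 \left(-22\right) \left(-35\right) = \left(-110\right) \left(-35\right) = 3850$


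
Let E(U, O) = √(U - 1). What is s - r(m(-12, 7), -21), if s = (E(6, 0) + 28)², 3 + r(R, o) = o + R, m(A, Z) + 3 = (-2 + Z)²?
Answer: 791 + 56*√5 ≈ 916.22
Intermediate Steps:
E(U, O) = √(-1 + U)
m(A, Z) = -3 + (-2 + Z)²
r(R, o) = -3 + R + o (r(R, o) = -3 + (o + R) = -3 + (R + o) = -3 + R + o)
s = (28 + √5)² (s = (√(-1 + 6) + 28)² = (√5 + 28)² = (28 + √5)² ≈ 914.22)
s - r(m(-12, 7), -21) = (28 + √5)² - (-3 + (-3 + (-2 + 7)²) - 21) = (28 + √5)² - (-3 + (-3 + 5²) - 21) = (28 + √5)² - (-3 + (-3 + 25) - 21) = (28 + √5)² - (-3 + 22 - 21) = (28 + √5)² - 1*(-2) = (28 + √5)² + 2 = 2 + (28 + √5)²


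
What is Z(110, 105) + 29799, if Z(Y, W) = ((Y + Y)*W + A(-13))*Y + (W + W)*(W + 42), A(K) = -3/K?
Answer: 33822027/13 ≈ 2.6017e+6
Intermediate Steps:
Z(Y, W) = Y*(3/13 + 2*W*Y) + 2*W*(42 + W) (Z(Y, W) = ((Y + Y)*W - 3/(-13))*Y + (W + W)*(W + 42) = ((2*Y)*W - 3*(-1/13))*Y + (2*W)*(42 + W) = (2*W*Y + 3/13)*Y + 2*W*(42 + W) = (3/13 + 2*W*Y)*Y + 2*W*(42 + W) = Y*(3/13 + 2*W*Y) + 2*W*(42 + W))
Z(110, 105) + 29799 = (2*105² + 84*105 + (3/13)*110 + 2*105*110²) + 29799 = (2*11025 + 8820 + 330/13 + 2*105*12100) + 29799 = (22050 + 8820 + 330/13 + 2541000) + 29799 = 33434640/13 + 29799 = 33822027/13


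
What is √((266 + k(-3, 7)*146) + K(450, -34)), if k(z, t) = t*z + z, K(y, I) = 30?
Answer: 2*I*√802 ≈ 56.639*I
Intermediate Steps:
k(z, t) = z + t*z
√((266 + k(-3, 7)*146) + K(450, -34)) = √((266 - 3*(1 + 7)*146) + 30) = √((266 - 3*8*146) + 30) = √((266 - 24*146) + 30) = √((266 - 3504) + 30) = √(-3238 + 30) = √(-3208) = 2*I*√802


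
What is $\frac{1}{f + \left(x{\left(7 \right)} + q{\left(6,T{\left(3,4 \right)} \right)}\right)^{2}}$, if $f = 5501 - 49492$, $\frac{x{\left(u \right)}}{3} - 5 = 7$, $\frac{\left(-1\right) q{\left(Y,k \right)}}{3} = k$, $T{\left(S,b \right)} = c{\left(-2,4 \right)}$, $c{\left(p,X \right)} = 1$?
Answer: $- \frac{1}{42902} \approx -2.3309 \cdot 10^{-5}$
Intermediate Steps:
$T{\left(S,b \right)} = 1$
$q{\left(Y,k \right)} = - 3 k$
$x{\left(u \right)} = 36$ ($x{\left(u \right)} = 15 + 3 \cdot 7 = 15 + 21 = 36$)
$f = -43991$
$\frac{1}{f + \left(x{\left(7 \right)} + q{\left(6,T{\left(3,4 \right)} \right)}\right)^{2}} = \frac{1}{-43991 + \left(36 - 3\right)^{2}} = \frac{1}{-43991 + 33^{2}} = \frac{1}{-43991 + 1089} = \frac{1}{-42902} = - \frac{1}{42902}$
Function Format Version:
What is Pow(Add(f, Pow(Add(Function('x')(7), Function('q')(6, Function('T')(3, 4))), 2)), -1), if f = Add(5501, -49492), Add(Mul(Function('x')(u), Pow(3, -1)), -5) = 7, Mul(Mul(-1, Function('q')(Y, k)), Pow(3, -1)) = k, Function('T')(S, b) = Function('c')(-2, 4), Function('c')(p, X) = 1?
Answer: Rational(-1, 42902) ≈ -2.3309e-5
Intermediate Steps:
Function('T')(S, b) = 1
Function('q')(Y, k) = Mul(-3, k)
Function('x')(u) = 36 (Function('x')(u) = Add(15, Mul(3, 7)) = Add(15, 21) = 36)
f = -43991
Pow(Add(f, Pow(Add(Function('x')(7), Function('q')(6, Function('T')(3, 4))), 2)), -1) = Pow(Add(-43991, Pow(Add(36, Mul(-3, 1)), 2)), -1) = Pow(Add(-43991, Pow(Add(36, -3), 2)), -1) = Pow(Add(-43991, Pow(33, 2)), -1) = Pow(Add(-43991, 1089), -1) = Pow(-42902, -1) = Rational(-1, 42902)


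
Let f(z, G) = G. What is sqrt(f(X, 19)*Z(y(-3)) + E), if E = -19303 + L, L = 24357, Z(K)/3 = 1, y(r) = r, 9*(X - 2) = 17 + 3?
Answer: sqrt(5111) ≈ 71.491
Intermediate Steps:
X = 38/9 (X = 2 + (17 + 3)/9 = 2 + (1/9)*20 = 2 + 20/9 = 38/9 ≈ 4.2222)
Z(K) = 3 (Z(K) = 3*1 = 3)
E = 5054 (E = -19303 + 24357 = 5054)
sqrt(f(X, 19)*Z(y(-3)) + E) = sqrt(19*3 + 5054) = sqrt(57 + 5054) = sqrt(5111)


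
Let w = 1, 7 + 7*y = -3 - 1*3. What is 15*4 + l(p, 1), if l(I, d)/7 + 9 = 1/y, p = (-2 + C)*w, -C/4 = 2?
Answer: -88/13 ≈ -6.7692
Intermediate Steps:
C = -8 (C = -4*2 = -8)
y = -13/7 (y = -1 + (-3 - 1*3)/7 = -1 + (-3 - 3)/7 = -1 + (⅐)*(-6) = -1 - 6/7 = -13/7 ≈ -1.8571)
p = -10 (p = (-2 - 8)*1 = -10*1 = -10)
l(I, d) = -868/13 (l(I, d) = -63 + 7/(-13/7) = -63 + 7*(-7/13) = -63 - 49/13 = -868/13)
15*4 + l(p, 1) = 15*4 - 868/13 = 60 - 868/13 = -88/13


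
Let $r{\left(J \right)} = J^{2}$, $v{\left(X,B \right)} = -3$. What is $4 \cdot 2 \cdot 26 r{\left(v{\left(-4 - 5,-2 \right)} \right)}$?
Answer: $1872$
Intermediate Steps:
$4 \cdot 2 \cdot 26 r{\left(v{\left(-4 - 5,-2 \right)} \right)} = 4 \cdot 2 \cdot 26 \left(-3\right)^{2} = 8 \cdot 26 \cdot 9 = 208 \cdot 9 = 1872$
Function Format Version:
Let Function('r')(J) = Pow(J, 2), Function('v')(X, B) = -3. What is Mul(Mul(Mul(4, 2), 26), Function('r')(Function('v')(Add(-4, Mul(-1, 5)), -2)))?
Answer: 1872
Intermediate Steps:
Mul(Mul(Mul(4, 2), 26), Function('r')(Function('v')(Add(-4, Mul(-1, 5)), -2))) = Mul(Mul(Mul(4, 2), 26), Pow(-3, 2)) = Mul(Mul(8, 26), 9) = Mul(208, 9) = 1872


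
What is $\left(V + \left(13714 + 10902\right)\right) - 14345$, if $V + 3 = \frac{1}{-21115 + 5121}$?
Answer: $\frac{164226391}{15994} \approx 10268.0$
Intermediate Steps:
$V = - \frac{47983}{15994}$ ($V = -3 + \frac{1}{-21115 + 5121} = -3 + \frac{1}{-15994} = -3 - \frac{1}{15994} = - \frac{47983}{15994} \approx -3.0001$)
$\left(V + \left(13714 + 10902\right)\right) - 14345 = \left(- \frac{47983}{15994} + \left(13714 + 10902\right)\right) - 14345 = \left(- \frac{47983}{15994} + 24616\right) - 14345 = \frac{393660321}{15994} - 14345 = \frac{164226391}{15994}$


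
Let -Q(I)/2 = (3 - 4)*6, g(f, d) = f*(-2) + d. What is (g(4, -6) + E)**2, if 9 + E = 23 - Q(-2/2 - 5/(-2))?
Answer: 144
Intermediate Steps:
g(f, d) = d - 2*f (g(f, d) = -2*f + d = d - 2*f)
Q(I) = 12 (Q(I) = -2*(3 - 4)*6 = -(-2)*6 = -2*(-6) = 12)
E = 2 (E = -9 + (23 - 1*12) = -9 + (23 - 12) = -9 + 11 = 2)
(g(4, -6) + E)**2 = ((-6 - 2*4) + 2)**2 = ((-6 - 8) + 2)**2 = (-14 + 2)**2 = (-12)**2 = 144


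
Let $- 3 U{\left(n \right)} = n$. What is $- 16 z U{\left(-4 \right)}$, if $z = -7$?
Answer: $\frac{448}{3} \approx 149.33$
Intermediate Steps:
$U{\left(n \right)} = - \frac{n}{3}$
$- 16 z U{\left(-4 \right)} = \left(-16\right) \left(-7\right) \left(\left(- \frac{1}{3}\right) \left(-4\right)\right) = 112 \cdot \frac{4}{3} = \frac{448}{3}$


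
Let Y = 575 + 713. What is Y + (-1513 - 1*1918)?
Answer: -2143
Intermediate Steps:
Y = 1288
Y + (-1513 - 1*1918) = 1288 + (-1513 - 1*1918) = 1288 + (-1513 - 1918) = 1288 - 3431 = -2143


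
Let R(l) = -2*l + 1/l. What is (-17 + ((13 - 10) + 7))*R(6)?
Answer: 497/6 ≈ 82.833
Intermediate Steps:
R(l) = 1/l - 2*l
(-17 + ((13 - 10) + 7))*R(6) = (-17 + ((13 - 10) + 7))*(1/6 - 2*6) = (-17 + (3 + 7))*(1/6 - 12) = (-17 + 10)*(-71/6) = -7*(-71/6) = 497/6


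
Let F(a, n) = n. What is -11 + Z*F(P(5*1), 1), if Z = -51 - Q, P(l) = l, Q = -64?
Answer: 2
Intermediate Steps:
Z = 13 (Z = -51 - 1*(-64) = -51 + 64 = 13)
-11 + Z*F(P(5*1), 1) = -11 + 13*1 = -11 + 13 = 2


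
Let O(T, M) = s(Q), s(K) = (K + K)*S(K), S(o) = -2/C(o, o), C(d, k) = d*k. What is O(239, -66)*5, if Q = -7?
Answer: 20/7 ≈ 2.8571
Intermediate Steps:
S(o) = -2/o²
s(K) = -4/K (s(K) = (K + K)*(-2/K²) = (2*K)*(-2/K²) = -4/K)
O(T, M) = 4/7 (O(T, M) = -4/(-7) = -4*(-⅐) = 4/7)
O(239, -66)*5 = (4/7)*5 = 20/7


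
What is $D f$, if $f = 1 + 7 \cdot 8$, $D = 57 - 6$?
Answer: $2907$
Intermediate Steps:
$D = 51$
$f = 57$ ($f = 1 + 56 = 57$)
$D f = 51 \cdot 57 = 2907$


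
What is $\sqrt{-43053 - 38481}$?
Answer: $i \sqrt{81534} \approx 285.54 i$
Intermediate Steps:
$\sqrt{-43053 - 38481} = \sqrt{-81534} = i \sqrt{81534}$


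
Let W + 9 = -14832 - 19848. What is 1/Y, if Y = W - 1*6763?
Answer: -1/41452 ≈ -2.4124e-5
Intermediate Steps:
W = -34689 (W = -9 + (-14832 - 19848) = -9 - 34680 = -34689)
Y = -41452 (Y = -34689 - 1*6763 = -34689 - 6763 = -41452)
1/Y = 1/(-41452) = -1/41452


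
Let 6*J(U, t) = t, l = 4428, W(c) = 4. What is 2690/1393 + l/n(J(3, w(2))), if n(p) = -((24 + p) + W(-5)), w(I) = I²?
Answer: -9136636/59899 ≈ -152.53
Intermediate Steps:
J(U, t) = t/6
n(p) = -28 - p (n(p) = -((24 + p) + 4) = -(28 + p) = -28 - p)
2690/1393 + l/n(J(3, w(2))) = 2690/1393 + 4428/(-28 - 2²/6) = 2690*(1/1393) + 4428/(-28 - 4/6) = 2690/1393 + 4428/(-28 - 1*⅔) = 2690/1393 + 4428/(-28 - ⅔) = 2690/1393 + 4428/(-86/3) = 2690/1393 + 4428*(-3/86) = 2690/1393 - 6642/43 = -9136636/59899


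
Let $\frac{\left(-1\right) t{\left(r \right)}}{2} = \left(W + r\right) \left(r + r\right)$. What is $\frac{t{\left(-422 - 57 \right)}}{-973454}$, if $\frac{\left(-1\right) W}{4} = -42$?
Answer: $\frac{297938}{486727} \approx 0.61213$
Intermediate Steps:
$W = 168$ ($W = \left(-4\right) \left(-42\right) = 168$)
$t{\left(r \right)} = - 4 r \left(168 + r\right)$ ($t{\left(r \right)} = - 2 \left(168 + r\right) \left(r + r\right) = - 2 \left(168 + r\right) 2 r = - 2 \cdot 2 r \left(168 + r\right) = - 4 r \left(168 + r\right)$)
$\frac{t{\left(-422 - 57 \right)}}{-973454} = \frac{\left(-4\right) \left(-422 - 57\right) \left(168 - 479\right)}{-973454} = - 4 \left(-422 - 57\right) \left(168 - 479\right) \left(- \frac{1}{973454}\right) = \left(-4\right) \left(-479\right) \left(168 - 479\right) \left(- \frac{1}{973454}\right) = \left(-4\right) \left(-479\right) \left(-311\right) \left(- \frac{1}{973454}\right) = \left(-595876\right) \left(- \frac{1}{973454}\right) = \frac{297938}{486727}$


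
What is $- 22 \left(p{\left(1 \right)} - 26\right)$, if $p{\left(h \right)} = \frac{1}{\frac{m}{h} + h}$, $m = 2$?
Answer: $\frac{1694}{3} \approx 564.67$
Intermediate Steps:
$p{\left(h \right)} = \frac{1}{h + \frac{2}{h}}$ ($p{\left(h \right)} = \frac{1}{\frac{2}{h} + h} = \frac{1}{h + \frac{2}{h}}$)
$- 22 \left(p{\left(1 \right)} - 26\right) = - 22 \left(1 \frac{1}{2 + 1^{2}} - 26\right) = - 22 \left(1 \frac{1}{2 + 1} - 26\right) = - 22 \left(1 \cdot \frac{1}{3} - 26\right) = - 22 \left(\frac{1}{3} - 26\right) = \left(-22\right) \left(- \frac{77}{3}\right) = \frac{1694}{3}$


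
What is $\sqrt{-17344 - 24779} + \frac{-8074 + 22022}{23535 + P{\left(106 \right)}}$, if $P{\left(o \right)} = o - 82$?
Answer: $\frac{13948}{23559} + i \sqrt{42123} \approx 0.59205 + 205.24 i$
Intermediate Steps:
$P{\left(o \right)} = -82 + o$
$\sqrt{-17344 - 24779} + \frac{-8074 + 22022}{23535 + P{\left(106 \right)}} = \sqrt{-17344 - 24779} + \frac{-8074 + 22022}{23535 + \left(-82 + 106\right)} = \sqrt{-42123} + \frac{13948}{23535 + 24} = i \sqrt{42123} + \frac{13948}{23559} = \frac{13948}{23559} + i \sqrt{42123}$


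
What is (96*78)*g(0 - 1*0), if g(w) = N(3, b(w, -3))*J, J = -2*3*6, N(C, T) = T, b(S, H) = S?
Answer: 0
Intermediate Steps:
J = -36 (J = -6*6 = -36)
g(w) = -36*w (g(w) = w*(-36) = -36*w)
(96*78)*g(0 - 1*0) = (96*78)*(-36*(0 - 1*0)) = 7488*(-36*(0 + 0)) = 7488*(-36*0) = 7488*0 = 0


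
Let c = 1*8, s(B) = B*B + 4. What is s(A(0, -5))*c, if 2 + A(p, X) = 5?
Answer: 104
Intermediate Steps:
A(p, X) = 3 (A(p, X) = -2 + 5 = 3)
s(B) = 4 + B**2 (s(B) = B**2 + 4 = 4 + B**2)
c = 8
s(A(0, -5))*c = (4 + 3**2)*8 = (4 + 9)*8 = 13*8 = 104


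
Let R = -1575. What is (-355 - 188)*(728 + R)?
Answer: 459921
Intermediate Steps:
(-355 - 188)*(728 + R) = (-355 - 188)*(728 - 1575) = -543*(-847) = 459921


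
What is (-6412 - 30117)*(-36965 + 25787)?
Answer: 408321162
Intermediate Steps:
(-6412 - 30117)*(-36965 + 25787) = -36529*(-11178) = 408321162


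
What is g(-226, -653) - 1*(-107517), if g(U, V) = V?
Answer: 106864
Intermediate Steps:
g(-226, -653) - 1*(-107517) = -653 - 1*(-107517) = -653 + 107517 = 106864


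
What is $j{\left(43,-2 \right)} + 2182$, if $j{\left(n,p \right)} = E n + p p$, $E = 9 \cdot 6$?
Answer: $4508$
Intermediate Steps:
$E = 54$
$j{\left(n,p \right)} = p^{2} + 54 n$ ($j{\left(n,p \right)} = 54 n + p p = 54 n + p^{2} = p^{2} + 54 n$)
$j{\left(43,-2 \right)} + 2182 = \left(\left(-2\right)^{2} + 54 \cdot 43\right) + 2182 = \left(4 + 2322\right) + 2182 = 2326 + 2182 = 4508$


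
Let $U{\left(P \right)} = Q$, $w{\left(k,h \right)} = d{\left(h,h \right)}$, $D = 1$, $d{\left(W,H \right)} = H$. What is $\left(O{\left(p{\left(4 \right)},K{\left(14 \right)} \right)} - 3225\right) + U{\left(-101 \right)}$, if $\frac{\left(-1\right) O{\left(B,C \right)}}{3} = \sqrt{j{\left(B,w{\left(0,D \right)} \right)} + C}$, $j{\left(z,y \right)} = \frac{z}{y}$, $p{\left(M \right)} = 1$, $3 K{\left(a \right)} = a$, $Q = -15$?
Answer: $-3240 - \sqrt{51} \approx -3247.1$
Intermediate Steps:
$K{\left(a \right)} = \frac{a}{3}$
$w{\left(k,h \right)} = h$
$U{\left(P \right)} = -15$
$O{\left(B,C \right)} = - 3 \sqrt{B + C}$ ($O{\left(B,C \right)} = - 3 \sqrt{\frac{B}{1} + C} = - 3 \sqrt{B 1 + C} = - 3 \sqrt{B + C}$)
$\left(O{\left(p{\left(4 \right)},K{\left(14 \right)} \right)} - 3225\right) + U{\left(-101 \right)} = \left(- 3 \sqrt{1 + \frac{1}{3} \cdot 14} - 3225\right) - 15 = \left(- 3 \sqrt{1 + \frac{14}{3}} - 3225\right) - 15 = \left(- 3 \sqrt{\frac{17}{3}} - 3225\right) - 15 = \left(- 3 \frac{\sqrt{51}}{3} - 3225\right) - 15 = \left(- \sqrt{51} - 3225\right) - 15 = \left(-3225 - \sqrt{51}\right) - 15 = -3240 - \sqrt{51}$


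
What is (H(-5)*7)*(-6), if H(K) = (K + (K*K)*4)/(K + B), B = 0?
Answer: 798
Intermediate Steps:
H(K) = (K + 4*K**2)/K (H(K) = (K + (K*K)*4)/(K + 0) = (K + K**2*4)/K = (K + 4*K**2)/K)
(H(-5)*7)*(-6) = ((1 + 4*(-5))*7)*(-6) = ((1 - 20)*7)*(-6) = -19*7*(-6) = -133*(-6) = 798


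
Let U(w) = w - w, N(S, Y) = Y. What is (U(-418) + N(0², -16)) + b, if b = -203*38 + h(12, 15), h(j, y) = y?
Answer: -7715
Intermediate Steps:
U(w) = 0
b = -7699 (b = -203*38 + 15 = -7714 + 15 = -7699)
(U(-418) + N(0², -16)) + b = (0 - 16) - 7699 = -16 - 7699 = -7715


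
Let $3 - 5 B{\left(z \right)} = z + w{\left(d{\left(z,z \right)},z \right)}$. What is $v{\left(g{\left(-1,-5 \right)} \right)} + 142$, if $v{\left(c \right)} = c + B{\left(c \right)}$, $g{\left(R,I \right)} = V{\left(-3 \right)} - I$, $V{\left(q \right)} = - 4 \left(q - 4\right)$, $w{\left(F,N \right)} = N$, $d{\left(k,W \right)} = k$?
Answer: $\frac{812}{5} \approx 162.4$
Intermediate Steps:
$V{\left(q \right)} = 16 - 4 q$ ($V{\left(q \right)} = - 4 \left(-4 + q\right) = 16 - 4 q$)
$g{\left(R,I \right)} = 28 - I$ ($g{\left(R,I \right)} = \left(16 - -12\right) - I = \left(16 + 12\right) - I = 28 - I$)
$B{\left(z \right)} = \frac{3}{5} - \frac{2 z}{5}$ ($B{\left(z \right)} = \frac{3}{5} - \frac{z + z}{5} = \frac{3}{5} - \frac{2 z}{5}$)
$v{\left(c \right)} = \frac{3}{5} + \frac{3 c}{5}$ ($v{\left(c \right)} = c - \left(- \frac{3}{5} + \frac{2 c}{5}\right) = \frac{3}{5} + \frac{3 c}{5}$)
$v{\left(g{\left(-1,-5 \right)} \right)} + 142 = \left(\frac{3}{5} + \frac{3 \left(28 - -5\right)}{5}\right) + 142 = \left(\frac{3}{5} + \frac{3 \left(28 + 5\right)}{5}\right) + 142 = \left(\frac{3}{5} + \frac{3}{5} \cdot 33\right) + 142 = \left(\frac{3}{5} + \frac{99}{5}\right) + 142 = \frac{102}{5} + 142 = \frac{812}{5}$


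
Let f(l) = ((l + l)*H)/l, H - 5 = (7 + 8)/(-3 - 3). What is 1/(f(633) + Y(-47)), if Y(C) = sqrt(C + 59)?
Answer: 5/13 - 2*sqrt(3)/13 ≈ 0.11815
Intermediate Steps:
H = 5/2 (H = 5 + (7 + 8)/(-3 - 3) = 5 + 15/(-6) = 5 + 15*(-1/6) = 5 - 5/2 = 5/2 ≈ 2.5000)
Y(C) = sqrt(59 + C)
f(l) = 5 (f(l) = ((l + l)*(5/2))/l = ((2*l)*(5/2))/l = (5*l)/l = 5)
1/(f(633) + Y(-47)) = 1/(5 + sqrt(59 - 47)) = 1/(5 + sqrt(12)) = 1/(5 + 2*sqrt(3))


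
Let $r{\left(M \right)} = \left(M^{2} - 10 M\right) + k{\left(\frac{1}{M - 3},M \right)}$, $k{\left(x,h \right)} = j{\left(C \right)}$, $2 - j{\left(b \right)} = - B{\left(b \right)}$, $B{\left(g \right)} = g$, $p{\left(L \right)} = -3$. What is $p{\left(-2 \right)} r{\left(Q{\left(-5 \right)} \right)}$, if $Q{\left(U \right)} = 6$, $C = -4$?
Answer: $78$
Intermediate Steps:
$j{\left(b \right)} = 2 + b$ ($j{\left(b \right)} = 2 - - b = 2 + b$)
$k{\left(x,h \right)} = -2$ ($k{\left(x,h \right)} = 2 - 4 = -2$)
$r{\left(M \right)} = -2 + M^{2} - 10 M$ ($r{\left(M \right)} = \left(M^{2} - 10 M\right) - 2 = -2 + M^{2} - 10 M$)
$p{\left(-2 \right)} r{\left(Q{\left(-5 \right)} \right)} = - 3 \left(-2 + 6^{2} - 60\right) = - 3 \left(-2 + 36 - 60\right) = \left(-3\right) \left(-26\right) = 78$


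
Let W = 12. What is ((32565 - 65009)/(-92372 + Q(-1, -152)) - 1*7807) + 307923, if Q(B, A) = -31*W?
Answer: 6958497687/23186 ≈ 3.0012e+5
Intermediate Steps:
Q(B, A) = -372 (Q(B, A) = -31*12 = -372)
((32565 - 65009)/(-92372 + Q(-1, -152)) - 1*7807) + 307923 = ((32565 - 65009)/(-92372 - 372) - 1*7807) + 307923 = (-32444/(-92744) - 7807) + 307923 = (-32444*(-1/92744) - 7807) + 307923 = (8111/23186 - 7807) + 307923 = -181004991/23186 + 307923 = 6958497687/23186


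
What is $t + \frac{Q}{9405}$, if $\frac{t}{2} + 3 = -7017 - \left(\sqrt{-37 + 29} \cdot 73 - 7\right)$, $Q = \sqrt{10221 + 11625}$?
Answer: $-14026 + \frac{\sqrt{21846}}{9405} - 292 i \sqrt{2} \approx -14026.0 - 412.95 i$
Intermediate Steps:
$Q = \sqrt{21846} \approx 147.8$
$t = -14026 - 292 i \sqrt{2}$ ($t = -6 + 2 \left(-7017 - \left(\sqrt{-37 + 29} \cdot 73 - 7\right)\right) = -6 + 2 \left(-7017 - \left(\sqrt{-8} \cdot 73 - 7\right)\right) = -6 + 2 \left(-7017 - \left(2 i \sqrt{2} \cdot 73 - 7\right)\right) = -6 + 2 \left(-7017 - \left(146 i \sqrt{2} - 7\right)\right) = -6 + 2 \left(-7017 - \left(-7 + 146 i \sqrt{2}\right)\right) = -6 + 2 \left(-7017 + \left(7 - 146 i \sqrt{2}\right)\right) = -6 + 2 \left(-7010 - 146 i \sqrt{2}\right) = -6 - \left(14020 + 292 i \sqrt{2}\right) = -14026 - 292 i \sqrt{2} \approx -14026.0 - 412.95 i$)
$t + \frac{Q}{9405} = \left(-14026 - 292 i \sqrt{2}\right) + \frac{\sqrt{21846}}{9405} = -14026 + \frac{\sqrt{21846}}{9405} - 292 i \sqrt{2}$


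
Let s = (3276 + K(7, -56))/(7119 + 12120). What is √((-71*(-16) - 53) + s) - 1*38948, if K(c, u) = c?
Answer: -38948 + 4*√207088755/1749 ≈ -38915.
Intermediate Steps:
s = 3283/19239 (s = (3276 + 7)/(7119 + 12120) = 3283/19239 ≈ 0.17064)
√((-71*(-16) - 53) + s) - 1*38948 = √((-71*(-16) - 53) + 3283/19239) - 1*38948 = √((1136 - 53) + 3283/19239) - 38948 = √(1083 + 3283/19239) - 38948 = √(20839120/19239) - 38948 = 4*√207088755/1749 - 38948 = -38948 + 4*√207088755/1749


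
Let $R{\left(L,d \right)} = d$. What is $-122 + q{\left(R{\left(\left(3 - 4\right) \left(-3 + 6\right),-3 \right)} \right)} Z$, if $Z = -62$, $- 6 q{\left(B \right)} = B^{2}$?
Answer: $-29$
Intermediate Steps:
$q{\left(B \right)} = - \frac{B^{2}}{6}$
$-122 + q{\left(R{\left(\left(3 - 4\right) \left(-3 + 6\right),-3 \right)} \right)} Z = -122 + - \frac{\left(-3\right)^{2}}{6} \left(-62\right) = -122 + \left(- \frac{1}{6}\right) 9 \left(-62\right) = -122 - -93 = -122 + 93 = -29$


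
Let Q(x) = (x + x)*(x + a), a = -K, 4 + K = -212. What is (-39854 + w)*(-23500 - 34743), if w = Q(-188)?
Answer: 2934398826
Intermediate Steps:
K = -216 (K = -4 - 212 = -216)
a = 216 (a = -1*(-216) = 216)
Q(x) = 2*x*(216 + x) (Q(x) = (x + x)*(x + 216) = (2*x)*(216 + x) = 2*x*(216 + x))
w = -10528 (w = 2*(-188)*(216 - 188) = 2*(-188)*28 = -10528)
(-39854 + w)*(-23500 - 34743) = (-39854 - 10528)*(-23500 - 34743) = -50382*(-58243) = 2934398826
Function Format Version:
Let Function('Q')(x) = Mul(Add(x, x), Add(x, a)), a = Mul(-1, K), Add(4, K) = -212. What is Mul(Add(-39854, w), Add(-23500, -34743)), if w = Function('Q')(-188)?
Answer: 2934398826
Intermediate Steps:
K = -216 (K = Add(-4, -212) = -216)
a = 216 (a = Mul(-1, -216) = 216)
Function('Q')(x) = Mul(2, x, Add(216, x)) (Function('Q')(x) = Mul(Add(x, x), Add(x, 216)) = Mul(Mul(2, x), Add(216, x)) = Mul(2, x, Add(216, x)))
w = -10528 (w = Mul(2, -188, Add(216, -188)) = Mul(2, -188, 28) = -10528)
Mul(Add(-39854, w), Add(-23500, -34743)) = Mul(Add(-39854, -10528), Add(-23500, -34743)) = Mul(-50382, -58243) = 2934398826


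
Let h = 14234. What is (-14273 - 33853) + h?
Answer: -33892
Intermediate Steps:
(-14273 - 33853) + h = (-14273 - 33853) + 14234 = -48126 + 14234 = -33892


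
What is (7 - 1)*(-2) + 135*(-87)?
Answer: -11757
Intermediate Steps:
(7 - 1)*(-2) + 135*(-87) = 6*(-2) - 11745 = -12 - 11745 = -11757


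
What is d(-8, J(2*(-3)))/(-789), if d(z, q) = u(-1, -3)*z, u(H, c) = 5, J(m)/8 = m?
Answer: 40/789 ≈ 0.050697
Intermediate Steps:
J(m) = 8*m
d(z, q) = 5*z
d(-8, J(2*(-3)))/(-789) = (5*(-8))/(-789) = -40*(-1/789) = 40/789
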